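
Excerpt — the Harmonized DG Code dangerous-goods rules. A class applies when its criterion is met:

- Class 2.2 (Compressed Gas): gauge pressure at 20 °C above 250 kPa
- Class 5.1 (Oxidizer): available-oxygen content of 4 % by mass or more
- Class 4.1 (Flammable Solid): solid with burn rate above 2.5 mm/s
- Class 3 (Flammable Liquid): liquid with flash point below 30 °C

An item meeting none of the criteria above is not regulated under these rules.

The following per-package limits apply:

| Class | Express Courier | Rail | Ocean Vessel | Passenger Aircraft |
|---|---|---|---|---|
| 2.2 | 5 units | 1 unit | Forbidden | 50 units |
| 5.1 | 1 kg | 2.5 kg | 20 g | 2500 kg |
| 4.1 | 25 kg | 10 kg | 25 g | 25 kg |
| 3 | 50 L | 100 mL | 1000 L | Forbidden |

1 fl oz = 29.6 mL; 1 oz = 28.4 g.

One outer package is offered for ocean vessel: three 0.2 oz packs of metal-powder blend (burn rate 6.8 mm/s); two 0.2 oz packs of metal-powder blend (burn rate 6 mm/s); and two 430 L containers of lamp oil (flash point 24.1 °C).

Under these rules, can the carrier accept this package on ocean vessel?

Burn rate 6.8 mm/s meets the Class 4.1 criterion (Flammable Solid), so the metal-powder blend is Class 4.1.
Metal-powder blend: burn rate 6 mm/s > 2.5 mm/s → Class 4.1 (Flammable Solid).
Lamp oil: flash point 24.1 °C < 30 °C → Class 3 (Flammable Liquid).
Class 4.1 net quantity: (three 0.2 oz packs = 17.04 g) + (two 0.2 oz packs = 11.36 g) = 28.4 g.
That exceeds the Class 4.1 ocean vessel limit of 25 g.
Class 3 quantity: two 430 L containers = 860 L.
860 L ≤ 1000 L (ocean vessel limit, Class 3) — within limit.

No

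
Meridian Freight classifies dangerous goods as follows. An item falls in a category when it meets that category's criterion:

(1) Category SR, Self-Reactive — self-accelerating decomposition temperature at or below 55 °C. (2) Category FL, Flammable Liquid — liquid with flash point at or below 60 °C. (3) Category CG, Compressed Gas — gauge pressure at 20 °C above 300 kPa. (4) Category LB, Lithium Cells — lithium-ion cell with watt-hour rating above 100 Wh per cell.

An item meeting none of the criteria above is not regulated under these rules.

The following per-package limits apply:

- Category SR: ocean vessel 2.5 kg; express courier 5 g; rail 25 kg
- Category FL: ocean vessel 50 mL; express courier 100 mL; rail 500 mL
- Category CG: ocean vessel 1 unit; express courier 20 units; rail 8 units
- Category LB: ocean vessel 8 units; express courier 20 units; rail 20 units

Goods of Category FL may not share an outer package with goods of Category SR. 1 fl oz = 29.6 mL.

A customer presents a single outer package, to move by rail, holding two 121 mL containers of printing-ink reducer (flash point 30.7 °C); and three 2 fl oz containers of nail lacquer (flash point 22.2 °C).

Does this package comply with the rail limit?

Yes

Flash point 30.7 °C meets the Category FL criterion (Flammable Liquid), so the printing-ink reducer is Category FL.
The nail lacquer has flash point 22.2 °C, which is ≤ 60 °C, so it is Category FL (Flammable Liquid).
Total Category FL: (two 121 mL containers = 242 mL) + (three 2 fl oz containers = 177.6 mL) = 419.6 mL.
419.6 mL ≤ 500 mL (rail limit, Category FL) — within limit.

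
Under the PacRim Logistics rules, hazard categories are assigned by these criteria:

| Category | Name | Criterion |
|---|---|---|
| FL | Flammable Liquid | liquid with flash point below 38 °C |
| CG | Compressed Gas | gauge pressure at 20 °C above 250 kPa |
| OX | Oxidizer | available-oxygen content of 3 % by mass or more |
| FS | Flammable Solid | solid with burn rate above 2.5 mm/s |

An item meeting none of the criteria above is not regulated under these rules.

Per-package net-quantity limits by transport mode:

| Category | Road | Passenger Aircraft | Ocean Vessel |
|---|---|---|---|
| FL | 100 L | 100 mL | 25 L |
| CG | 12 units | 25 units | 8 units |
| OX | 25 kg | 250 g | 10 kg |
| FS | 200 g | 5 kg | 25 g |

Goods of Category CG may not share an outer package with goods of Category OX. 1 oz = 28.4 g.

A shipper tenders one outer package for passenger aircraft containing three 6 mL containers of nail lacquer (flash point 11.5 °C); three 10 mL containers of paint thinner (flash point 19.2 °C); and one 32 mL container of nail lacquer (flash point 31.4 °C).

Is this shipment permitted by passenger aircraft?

Yes

The nail lacquer has flash point 11.5 °C, which is < 38 °C, so it is Category FL (Flammable Liquid).
The paint thinner has flash point 19.2 °C, which is < 38 °C, so it is Category FL (Flammable Liquid).
Nail lacquer: flash point 31.4 °C < 38 °C → Category FL (Flammable Liquid).
Total Category FL: (three 6 mL containers = 18 mL) + (three 10 mL containers = 30 mL) + 32 mL = 80 mL.
That is within the Category FL passenger aircraft limit of 100 mL.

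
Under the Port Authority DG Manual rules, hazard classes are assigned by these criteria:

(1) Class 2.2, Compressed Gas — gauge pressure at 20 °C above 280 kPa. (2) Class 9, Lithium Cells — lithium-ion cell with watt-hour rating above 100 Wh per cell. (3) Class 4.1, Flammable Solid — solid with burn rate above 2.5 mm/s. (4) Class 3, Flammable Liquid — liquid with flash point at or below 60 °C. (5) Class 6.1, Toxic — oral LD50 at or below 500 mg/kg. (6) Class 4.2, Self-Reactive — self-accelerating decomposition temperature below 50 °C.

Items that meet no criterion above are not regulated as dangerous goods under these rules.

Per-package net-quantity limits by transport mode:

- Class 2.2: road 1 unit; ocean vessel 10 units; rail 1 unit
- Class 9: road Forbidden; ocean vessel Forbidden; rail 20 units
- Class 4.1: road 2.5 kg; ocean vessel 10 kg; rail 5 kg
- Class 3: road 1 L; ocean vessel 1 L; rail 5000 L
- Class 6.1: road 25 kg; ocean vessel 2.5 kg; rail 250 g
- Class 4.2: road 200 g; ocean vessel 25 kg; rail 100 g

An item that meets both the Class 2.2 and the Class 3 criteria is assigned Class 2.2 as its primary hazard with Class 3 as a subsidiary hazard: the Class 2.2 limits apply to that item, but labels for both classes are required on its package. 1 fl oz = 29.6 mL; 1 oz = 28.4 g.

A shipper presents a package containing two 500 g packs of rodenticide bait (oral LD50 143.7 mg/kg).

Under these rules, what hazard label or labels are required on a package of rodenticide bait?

Class 6.1

Oral LD50 143.7 mg/kg meets the Class 6.1 criterion (Toxic), so the rodenticide bait is Class 6.1.
Only the Class 6.1 label is required.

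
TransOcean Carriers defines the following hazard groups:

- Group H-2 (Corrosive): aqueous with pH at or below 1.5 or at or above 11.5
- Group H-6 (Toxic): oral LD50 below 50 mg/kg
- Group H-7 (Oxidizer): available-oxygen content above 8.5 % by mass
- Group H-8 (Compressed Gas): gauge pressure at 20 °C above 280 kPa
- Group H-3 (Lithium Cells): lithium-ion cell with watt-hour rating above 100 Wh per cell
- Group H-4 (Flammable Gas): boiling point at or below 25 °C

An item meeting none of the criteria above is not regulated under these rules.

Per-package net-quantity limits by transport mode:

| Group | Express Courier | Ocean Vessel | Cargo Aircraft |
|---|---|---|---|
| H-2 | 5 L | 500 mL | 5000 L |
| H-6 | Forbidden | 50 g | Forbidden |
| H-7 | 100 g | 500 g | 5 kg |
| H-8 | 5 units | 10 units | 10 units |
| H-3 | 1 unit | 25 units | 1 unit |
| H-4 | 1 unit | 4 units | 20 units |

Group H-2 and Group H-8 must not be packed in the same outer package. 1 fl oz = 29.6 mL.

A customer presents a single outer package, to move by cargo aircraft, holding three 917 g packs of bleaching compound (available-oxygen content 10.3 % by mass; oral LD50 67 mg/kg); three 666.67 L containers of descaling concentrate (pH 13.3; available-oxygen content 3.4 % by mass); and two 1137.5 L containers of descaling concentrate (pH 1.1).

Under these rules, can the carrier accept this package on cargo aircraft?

Yes

Bleaching compound: available-oxygen content 10.3 % by mass > 8.5 % by mass → Group H-7 (Oxidizer).
The descaling concentrate has pH 13.3, which is ≥ 11.5, so it is Group H-2 (Corrosive).
pH 1.1 meets the Group H-2 criterion (Corrosive), so the descaling concentrate is Group H-2.
Group H-7 quantity: three 917 g packs = 2.751 kg.
That is within the Group H-7 cargo aircraft limit of 5 kg.
Total Group H-2: (three 666.67 L containers = 2000.01 L) + (two 1137.5 L containers = 2275 L) = 4275.01 L.
4275.01 L is within the cargo aircraft limit of 5000 L for Group H-2.
The segregation rule (Group H-2 with Group H-8) does not apply to Group H-7 with Group H-2.
Every hazard group is within its cargo aircraft limit and no segregation rule is violated.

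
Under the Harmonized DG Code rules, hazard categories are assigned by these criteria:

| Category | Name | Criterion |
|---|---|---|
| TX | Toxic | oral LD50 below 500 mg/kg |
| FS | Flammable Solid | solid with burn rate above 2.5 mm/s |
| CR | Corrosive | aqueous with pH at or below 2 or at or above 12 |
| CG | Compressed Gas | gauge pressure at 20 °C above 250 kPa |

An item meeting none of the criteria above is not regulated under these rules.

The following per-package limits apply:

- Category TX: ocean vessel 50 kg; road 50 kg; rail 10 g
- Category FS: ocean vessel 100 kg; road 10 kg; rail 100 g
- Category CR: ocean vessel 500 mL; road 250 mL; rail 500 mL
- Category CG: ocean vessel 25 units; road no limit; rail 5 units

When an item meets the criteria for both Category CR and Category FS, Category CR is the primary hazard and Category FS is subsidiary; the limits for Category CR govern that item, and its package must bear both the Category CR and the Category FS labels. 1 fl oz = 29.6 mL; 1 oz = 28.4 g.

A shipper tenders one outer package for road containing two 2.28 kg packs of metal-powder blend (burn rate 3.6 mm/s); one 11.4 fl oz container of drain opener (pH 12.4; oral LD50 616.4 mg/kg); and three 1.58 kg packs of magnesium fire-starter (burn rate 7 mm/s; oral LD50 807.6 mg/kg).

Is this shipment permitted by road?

Metal-powder blend: burn rate 3.6 mm/s > 2.5 mm/s → Category FS (Flammable Solid).
The drain opener has pH 12.4, which is ≥ 12, so it is Category CR (Corrosive).
Burn rate 7 mm/s meets the Category FS criterion (Flammable Solid), so the magnesium fire-starter is Category FS.
Category FS net quantity: (two 2.28 kg packs = 4.56 kg) + (three 1.58 kg packs = 4.74 kg) = 9.3 kg.
That is within the Category FS road limit of 10 kg.
Category CR quantity: one 11.4 fl oz container = 337.44 mL.
337.44 mL > 250 mL (road limit, Category CR) — over the limit.

No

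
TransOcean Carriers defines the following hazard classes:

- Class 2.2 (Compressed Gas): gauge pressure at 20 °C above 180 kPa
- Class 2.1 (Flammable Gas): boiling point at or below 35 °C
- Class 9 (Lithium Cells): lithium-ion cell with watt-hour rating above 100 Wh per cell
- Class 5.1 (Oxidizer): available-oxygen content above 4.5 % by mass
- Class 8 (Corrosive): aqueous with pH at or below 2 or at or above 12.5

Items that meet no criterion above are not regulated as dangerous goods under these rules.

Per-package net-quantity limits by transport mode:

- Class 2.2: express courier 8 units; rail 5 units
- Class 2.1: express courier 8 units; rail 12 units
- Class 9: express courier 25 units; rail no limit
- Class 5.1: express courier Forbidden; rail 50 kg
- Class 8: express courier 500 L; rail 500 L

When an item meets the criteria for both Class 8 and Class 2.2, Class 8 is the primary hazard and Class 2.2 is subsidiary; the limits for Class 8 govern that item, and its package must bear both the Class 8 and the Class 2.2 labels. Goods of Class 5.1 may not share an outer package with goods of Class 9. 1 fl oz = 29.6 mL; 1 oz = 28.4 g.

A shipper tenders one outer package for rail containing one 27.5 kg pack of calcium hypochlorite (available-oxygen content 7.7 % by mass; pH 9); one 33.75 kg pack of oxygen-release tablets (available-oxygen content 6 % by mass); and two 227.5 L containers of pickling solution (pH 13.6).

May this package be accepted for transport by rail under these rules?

The calcium hypochlorite has available-oxygen content 7.7 % by mass, which is > 4.5 % by mass, so it is Class 5.1 (Oxidizer).
Oxygen-release tablets: available-oxygen content 6 % by mass > 4.5 % by mass → Class 5.1 (Oxidizer).
With pH 13.6 (≥ 12.5), the pickling solution falls in Class 8.
Total Class 5.1: 27.5 kg + 33.75 kg = 61.25 kg.
That exceeds the Class 5.1 rail limit of 50 kg.
Class 8 quantity: two 227.5 L containers = 455 L.
455 L ≤ 500 L (rail limit, Class 8) — within limit.
The segregation rule (Class 5.1 with Class 9) does not apply to Class 5.1 with Class 8.

No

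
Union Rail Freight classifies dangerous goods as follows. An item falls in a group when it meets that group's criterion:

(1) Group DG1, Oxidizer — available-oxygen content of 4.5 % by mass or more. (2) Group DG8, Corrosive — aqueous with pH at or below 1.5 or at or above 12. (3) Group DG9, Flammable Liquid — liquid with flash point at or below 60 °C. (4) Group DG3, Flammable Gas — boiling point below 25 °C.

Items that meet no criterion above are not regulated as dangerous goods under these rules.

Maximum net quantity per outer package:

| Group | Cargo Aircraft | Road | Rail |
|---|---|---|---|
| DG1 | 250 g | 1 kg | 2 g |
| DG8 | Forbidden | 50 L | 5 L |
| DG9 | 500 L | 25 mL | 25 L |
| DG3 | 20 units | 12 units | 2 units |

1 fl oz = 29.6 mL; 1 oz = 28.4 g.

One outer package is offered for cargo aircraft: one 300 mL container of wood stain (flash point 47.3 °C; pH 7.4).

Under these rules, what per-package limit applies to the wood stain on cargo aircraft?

500 L

The wood stain has flash point 47.3 °C, which is ≤ 60 °C, so it is Group DG9 (Flammable Liquid).
The cargo aircraft limit for Group DG9 is 500 L.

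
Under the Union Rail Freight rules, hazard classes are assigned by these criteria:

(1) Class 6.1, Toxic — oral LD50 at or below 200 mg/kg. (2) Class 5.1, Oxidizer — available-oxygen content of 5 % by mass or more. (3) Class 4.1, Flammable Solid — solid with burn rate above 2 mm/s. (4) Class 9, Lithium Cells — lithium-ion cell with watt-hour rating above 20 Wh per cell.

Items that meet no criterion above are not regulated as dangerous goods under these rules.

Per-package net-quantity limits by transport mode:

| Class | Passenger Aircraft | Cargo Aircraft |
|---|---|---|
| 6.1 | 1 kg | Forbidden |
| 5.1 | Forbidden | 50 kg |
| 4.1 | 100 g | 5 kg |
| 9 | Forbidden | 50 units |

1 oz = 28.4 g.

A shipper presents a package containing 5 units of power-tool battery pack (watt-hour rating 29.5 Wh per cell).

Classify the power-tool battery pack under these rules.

Class 9

With watt-hour rating 29.5 Wh per cell (> 20 Wh per cell), the power-tool battery pack falls in Class 9.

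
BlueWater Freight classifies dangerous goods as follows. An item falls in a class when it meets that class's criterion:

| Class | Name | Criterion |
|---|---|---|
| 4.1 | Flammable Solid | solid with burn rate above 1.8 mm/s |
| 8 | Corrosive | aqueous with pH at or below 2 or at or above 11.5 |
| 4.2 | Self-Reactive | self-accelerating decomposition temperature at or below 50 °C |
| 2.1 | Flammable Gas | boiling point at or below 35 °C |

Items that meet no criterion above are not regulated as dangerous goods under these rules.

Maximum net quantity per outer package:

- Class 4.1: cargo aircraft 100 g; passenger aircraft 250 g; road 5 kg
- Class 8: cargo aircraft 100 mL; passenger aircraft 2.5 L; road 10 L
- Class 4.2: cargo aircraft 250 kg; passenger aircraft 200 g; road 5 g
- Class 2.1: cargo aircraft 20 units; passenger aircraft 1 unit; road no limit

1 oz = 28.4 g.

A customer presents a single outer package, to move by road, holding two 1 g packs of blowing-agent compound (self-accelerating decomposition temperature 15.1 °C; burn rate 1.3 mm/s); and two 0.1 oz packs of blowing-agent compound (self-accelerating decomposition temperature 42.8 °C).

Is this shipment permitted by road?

No

Blowing-agent compound: self-accelerating decomposition temperature 15.1 °C ≤ 50 °C → Class 4.2 (Self-Reactive).
The blowing-agent compound has self-accelerating decomposition temperature 42.8 °C, which is ≤ 50 °C, so it is Class 4.2 (Self-Reactive).
Class 4.2 net quantity: (two 1 g packs = 2 g) + (two 0.1 oz packs = 5.68 g) = 7.68 g.
That exceeds the Class 4.2 road limit of 5 g.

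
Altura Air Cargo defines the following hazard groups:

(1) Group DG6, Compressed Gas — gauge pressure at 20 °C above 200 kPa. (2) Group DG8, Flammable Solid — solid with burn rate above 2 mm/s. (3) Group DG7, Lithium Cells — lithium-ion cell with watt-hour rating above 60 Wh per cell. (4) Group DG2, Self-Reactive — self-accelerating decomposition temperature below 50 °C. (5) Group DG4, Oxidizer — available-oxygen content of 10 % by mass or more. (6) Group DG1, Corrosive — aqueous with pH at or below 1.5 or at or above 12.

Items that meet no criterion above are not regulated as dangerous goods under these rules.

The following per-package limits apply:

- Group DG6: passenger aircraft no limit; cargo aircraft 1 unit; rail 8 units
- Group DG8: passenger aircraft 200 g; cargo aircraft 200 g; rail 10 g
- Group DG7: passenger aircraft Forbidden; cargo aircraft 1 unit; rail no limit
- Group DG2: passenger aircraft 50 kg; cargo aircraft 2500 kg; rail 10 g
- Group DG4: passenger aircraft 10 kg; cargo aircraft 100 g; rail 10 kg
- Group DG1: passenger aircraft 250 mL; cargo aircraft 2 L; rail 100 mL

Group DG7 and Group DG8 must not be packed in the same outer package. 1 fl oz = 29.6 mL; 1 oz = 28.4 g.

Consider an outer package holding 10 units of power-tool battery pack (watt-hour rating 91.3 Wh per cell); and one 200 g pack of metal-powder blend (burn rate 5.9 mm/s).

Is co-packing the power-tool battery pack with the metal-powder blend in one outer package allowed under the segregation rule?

The power-tool battery pack has watt-hour rating 91.3 Wh per cell, which is > 60 Wh per cell, so it is Group DG7 (Lithium Cells).
Burn rate 5.9 mm/s meets the Group DG8 criterion (Flammable Solid), so the metal-powder blend is Group DG8.
Group DG7 and Group DG8 may not share an outer package.

No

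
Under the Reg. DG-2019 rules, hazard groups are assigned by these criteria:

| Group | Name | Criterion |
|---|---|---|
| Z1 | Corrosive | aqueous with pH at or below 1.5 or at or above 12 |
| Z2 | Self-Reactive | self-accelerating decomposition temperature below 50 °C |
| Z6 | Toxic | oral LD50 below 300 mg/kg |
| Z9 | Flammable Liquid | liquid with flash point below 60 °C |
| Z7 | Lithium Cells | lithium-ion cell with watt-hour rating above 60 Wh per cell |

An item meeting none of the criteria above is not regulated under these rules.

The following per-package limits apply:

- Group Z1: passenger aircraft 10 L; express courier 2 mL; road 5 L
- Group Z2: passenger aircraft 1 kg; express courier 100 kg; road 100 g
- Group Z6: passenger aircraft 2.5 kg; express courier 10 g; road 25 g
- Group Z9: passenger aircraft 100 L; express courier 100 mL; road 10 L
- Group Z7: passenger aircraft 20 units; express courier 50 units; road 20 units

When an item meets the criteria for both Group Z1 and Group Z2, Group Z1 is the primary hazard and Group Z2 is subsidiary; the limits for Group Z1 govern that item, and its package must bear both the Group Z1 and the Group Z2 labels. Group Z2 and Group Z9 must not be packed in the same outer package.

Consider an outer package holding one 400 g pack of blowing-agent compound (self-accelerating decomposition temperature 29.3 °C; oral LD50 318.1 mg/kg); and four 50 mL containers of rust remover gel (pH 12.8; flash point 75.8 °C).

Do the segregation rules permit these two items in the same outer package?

Yes

Blowing-agent compound: self-accelerating decomposition temperature 29.3 °C < 50 °C → Group Z2 (Self-Reactive).
With pH 12.8 (≥ 12), the rust remover gel falls in Group Z1.
No segregation rule bars Group Z2 with Group Z1.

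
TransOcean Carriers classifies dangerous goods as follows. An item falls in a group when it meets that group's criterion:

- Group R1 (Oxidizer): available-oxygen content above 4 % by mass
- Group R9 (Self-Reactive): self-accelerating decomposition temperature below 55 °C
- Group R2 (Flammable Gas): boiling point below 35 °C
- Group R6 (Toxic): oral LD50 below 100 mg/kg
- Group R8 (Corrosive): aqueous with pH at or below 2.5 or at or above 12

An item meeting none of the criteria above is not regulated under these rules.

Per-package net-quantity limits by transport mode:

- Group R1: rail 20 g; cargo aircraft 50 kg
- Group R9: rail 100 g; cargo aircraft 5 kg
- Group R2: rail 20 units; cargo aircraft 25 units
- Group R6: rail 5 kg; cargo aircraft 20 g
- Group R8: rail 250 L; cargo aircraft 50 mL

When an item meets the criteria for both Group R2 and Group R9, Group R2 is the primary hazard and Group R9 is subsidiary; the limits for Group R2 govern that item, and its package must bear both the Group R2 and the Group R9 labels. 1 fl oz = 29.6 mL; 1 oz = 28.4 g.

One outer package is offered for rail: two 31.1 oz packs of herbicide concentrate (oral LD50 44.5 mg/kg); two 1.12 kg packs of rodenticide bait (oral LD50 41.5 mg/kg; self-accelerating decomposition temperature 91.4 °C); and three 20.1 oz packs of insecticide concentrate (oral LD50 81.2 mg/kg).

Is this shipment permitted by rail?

The herbicide concentrate has oral LD50 44.5 mg/kg, which is < 100 mg/kg, so it is Group R6 (Toxic).
Oral LD50 41.5 mg/kg meets the Group R6 criterion (Toxic), so the rodenticide bait is Group R6.
Oral LD50 81.2 mg/kg meets the Group R6 criterion (Toxic), so the insecticide concentrate is Group R6.
Group R6 net quantity: (two 31.1 oz packs = 1766.48 g) + (two 1.12 kg packs = 2.24 kg) + (three 20.1 oz packs = 1712.52 g) = 5.719 kg.
5.719 kg > 5 kg (rail limit, Group R6) — over the limit.

No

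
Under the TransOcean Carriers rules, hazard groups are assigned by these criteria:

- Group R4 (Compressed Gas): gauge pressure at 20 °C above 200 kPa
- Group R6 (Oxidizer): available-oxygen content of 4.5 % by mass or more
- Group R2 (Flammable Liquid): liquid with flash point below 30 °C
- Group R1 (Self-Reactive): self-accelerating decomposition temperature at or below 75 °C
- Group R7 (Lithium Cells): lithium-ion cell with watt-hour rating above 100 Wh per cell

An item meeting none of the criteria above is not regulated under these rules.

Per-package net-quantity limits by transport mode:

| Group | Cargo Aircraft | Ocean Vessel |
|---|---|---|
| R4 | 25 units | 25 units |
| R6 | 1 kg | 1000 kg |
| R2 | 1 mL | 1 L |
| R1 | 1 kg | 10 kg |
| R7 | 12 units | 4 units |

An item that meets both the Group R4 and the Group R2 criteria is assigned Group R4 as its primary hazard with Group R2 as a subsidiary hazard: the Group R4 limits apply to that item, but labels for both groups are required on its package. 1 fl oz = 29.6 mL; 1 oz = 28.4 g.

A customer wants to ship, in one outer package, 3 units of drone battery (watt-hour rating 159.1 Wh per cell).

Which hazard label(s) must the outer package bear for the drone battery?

Group R7

The drone battery has watt-hour rating 159.1 Wh per cell, which is > 100 Wh per cell, so it is Group R7 (Lithium Cells).
Only the Group R7 label is required.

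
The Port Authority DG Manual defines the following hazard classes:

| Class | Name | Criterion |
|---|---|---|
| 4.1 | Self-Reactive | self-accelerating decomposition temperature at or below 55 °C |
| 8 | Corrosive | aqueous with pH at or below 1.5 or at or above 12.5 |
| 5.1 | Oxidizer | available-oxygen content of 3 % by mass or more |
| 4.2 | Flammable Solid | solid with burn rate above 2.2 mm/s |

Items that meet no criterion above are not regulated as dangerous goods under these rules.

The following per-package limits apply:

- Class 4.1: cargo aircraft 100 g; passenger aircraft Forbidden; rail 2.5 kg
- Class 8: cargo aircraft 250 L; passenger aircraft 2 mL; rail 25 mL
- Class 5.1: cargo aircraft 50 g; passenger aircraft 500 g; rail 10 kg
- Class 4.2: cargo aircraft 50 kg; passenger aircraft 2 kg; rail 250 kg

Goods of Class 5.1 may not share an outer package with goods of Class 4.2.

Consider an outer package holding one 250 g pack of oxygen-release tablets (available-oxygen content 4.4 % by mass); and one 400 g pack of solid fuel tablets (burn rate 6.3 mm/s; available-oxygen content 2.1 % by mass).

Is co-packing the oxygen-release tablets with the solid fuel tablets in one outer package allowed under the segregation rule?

No

Oxygen-release tablets: available-oxygen content 4.4 % by mass ≥ 3 % by mass → Class 5.1 (Oxidizer).
Burn rate 6.3 mm/s meets the Class 4.2 criterion (Flammable Solid), so the solid fuel tablets are Class 4.2.
Class 5.1 and Class 4.2 may not share an outer package.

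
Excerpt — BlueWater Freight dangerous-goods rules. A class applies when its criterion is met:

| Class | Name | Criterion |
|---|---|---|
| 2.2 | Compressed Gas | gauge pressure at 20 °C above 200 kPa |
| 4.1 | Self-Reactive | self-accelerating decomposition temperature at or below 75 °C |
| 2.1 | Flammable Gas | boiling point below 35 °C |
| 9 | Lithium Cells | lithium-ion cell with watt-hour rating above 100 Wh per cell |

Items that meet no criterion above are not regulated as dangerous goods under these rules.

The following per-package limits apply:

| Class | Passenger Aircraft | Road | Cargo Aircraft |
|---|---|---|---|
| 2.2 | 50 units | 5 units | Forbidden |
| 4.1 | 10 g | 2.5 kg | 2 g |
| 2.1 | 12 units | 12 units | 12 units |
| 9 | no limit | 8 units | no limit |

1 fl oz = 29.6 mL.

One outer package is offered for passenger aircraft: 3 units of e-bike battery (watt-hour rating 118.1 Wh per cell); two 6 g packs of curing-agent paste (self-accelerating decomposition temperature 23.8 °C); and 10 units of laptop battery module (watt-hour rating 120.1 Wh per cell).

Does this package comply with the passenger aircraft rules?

With watt-hour rating 118.1 Wh per cell (> 100 Wh per cell), the e-bike battery falls in Class 9.
Curing-agent paste: self-accelerating decomposition temperature 23.8 °C ≤ 75 °C → Class 4.1 (Self-Reactive).
With watt-hour rating 120.1 Wh per cell (> 100 Wh per cell), the laptop battery module falls in Class 9.
Total Class 9: 3 units + 10 units = 13 units.
Class 9 has no per-package limit by passenger aircraft.
Class 4.1 quantity: two 6 g packs = 12 g.
That exceeds the Class 4.1 passenger aircraft limit of 10 g.

No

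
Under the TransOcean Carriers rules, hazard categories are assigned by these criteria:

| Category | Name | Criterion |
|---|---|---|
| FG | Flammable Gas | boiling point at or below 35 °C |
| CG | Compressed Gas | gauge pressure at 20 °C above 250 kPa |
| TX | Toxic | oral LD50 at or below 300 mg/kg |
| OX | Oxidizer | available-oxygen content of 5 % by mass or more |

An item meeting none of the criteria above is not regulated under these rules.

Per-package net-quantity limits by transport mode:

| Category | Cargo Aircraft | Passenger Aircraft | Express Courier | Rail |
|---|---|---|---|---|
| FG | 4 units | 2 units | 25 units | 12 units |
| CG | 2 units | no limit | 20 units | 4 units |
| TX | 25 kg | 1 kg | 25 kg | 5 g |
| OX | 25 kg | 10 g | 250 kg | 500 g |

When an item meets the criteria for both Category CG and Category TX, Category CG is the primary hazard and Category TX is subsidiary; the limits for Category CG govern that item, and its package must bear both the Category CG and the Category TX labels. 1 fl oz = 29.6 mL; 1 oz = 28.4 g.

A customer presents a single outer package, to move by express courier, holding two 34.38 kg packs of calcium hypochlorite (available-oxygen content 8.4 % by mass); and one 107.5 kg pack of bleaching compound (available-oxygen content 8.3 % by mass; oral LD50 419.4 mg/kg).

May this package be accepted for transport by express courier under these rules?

Calcium hypochlorite: available-oxygen content 8.4 % by mass ≥ 5 % by mass → Category OX (Oxidizer).
With available-oxygen content 8.3 % by mass (≥ 5 % by mass), the bleaching compound falls in Category OX.
Category OX net quantity: (two 34.38 kg packs = 68.76 kg) + 107.5 kg = 176.26 kg.
176.26 kg is within the express courier limit of 250 kg for Category OX.

Yes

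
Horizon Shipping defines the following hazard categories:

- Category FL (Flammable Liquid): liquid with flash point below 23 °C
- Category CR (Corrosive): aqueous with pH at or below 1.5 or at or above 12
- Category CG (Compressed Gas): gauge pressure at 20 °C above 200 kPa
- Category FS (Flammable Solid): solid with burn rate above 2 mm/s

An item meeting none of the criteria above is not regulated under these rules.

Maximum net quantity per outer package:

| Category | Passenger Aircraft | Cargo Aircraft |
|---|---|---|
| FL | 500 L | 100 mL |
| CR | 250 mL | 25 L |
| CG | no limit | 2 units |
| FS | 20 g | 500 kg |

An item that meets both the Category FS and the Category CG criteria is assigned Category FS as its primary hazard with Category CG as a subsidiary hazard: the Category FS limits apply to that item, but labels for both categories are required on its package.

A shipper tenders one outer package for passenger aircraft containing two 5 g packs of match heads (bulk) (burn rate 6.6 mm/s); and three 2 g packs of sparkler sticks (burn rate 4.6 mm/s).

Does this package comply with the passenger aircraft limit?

Yes

Burn rate 6.6 mm/s meets the Category FS criterion (Flammable Solid), so the match heads (bulk) are Category FS.
Sparkler sticks: burn rate 4.6 mm/s > 2 mm/s → Category FS (Flammable Solid).
Total Category FS: (two 5 g packs = 10 g) + (three 2 g packs = 6 g) = 16 g.
That is within the Category FS passenger aircraft limit of 20 g.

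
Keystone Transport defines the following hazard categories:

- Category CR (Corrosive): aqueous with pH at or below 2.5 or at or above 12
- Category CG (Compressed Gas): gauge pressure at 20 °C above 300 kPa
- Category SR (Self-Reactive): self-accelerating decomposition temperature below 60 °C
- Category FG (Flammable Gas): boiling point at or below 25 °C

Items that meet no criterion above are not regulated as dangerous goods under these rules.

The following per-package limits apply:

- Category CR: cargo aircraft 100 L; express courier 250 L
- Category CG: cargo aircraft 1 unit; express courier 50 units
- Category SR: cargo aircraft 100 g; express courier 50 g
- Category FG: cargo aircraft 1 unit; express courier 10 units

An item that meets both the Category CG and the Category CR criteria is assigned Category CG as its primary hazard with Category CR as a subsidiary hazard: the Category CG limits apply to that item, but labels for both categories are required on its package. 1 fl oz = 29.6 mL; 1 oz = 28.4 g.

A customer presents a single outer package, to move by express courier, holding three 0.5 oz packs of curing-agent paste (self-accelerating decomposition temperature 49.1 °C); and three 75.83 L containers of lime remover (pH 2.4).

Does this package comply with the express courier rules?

Yes

With self-accelerating decomposition temperature 49.1 °C (< 60 °C), the curing-agent paste falls in Category SR.
With pH 2.4 (≤ 2.5), the lime remover falls in Category CR.
Category SR quantity: three 0.5 oz packs = 42.6 g.
42.6 g is within the express courier limit of 50 g for Category SR.
Category CR quantity: three 75.83 L containers = 227.49 L.
That is within the Category CR express courier limit of 250 L.
Every hazard category is within its express courier limit and no segregation rule is violated.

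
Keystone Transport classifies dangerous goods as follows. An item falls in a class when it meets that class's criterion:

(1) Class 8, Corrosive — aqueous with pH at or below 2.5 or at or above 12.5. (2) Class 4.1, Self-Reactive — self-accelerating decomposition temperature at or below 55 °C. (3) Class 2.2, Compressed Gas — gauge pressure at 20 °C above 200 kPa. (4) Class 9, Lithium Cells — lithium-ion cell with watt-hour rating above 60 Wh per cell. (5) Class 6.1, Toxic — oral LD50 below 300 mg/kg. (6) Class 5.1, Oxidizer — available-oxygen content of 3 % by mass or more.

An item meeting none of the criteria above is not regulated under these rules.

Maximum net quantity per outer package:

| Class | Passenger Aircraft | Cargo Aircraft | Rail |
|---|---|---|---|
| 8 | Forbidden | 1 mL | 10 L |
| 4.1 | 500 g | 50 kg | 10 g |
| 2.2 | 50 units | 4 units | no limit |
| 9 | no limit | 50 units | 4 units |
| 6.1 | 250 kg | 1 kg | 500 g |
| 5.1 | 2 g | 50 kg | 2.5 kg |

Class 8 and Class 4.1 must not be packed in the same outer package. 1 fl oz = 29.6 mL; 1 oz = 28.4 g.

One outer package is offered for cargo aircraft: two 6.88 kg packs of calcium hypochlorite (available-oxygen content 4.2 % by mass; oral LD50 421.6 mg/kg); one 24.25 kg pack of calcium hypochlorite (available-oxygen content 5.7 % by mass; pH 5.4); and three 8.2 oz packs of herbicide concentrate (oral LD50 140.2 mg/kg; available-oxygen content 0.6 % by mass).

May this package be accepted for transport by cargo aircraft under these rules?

Yes

The calcium hypochlorite has available-oxygen content 4.2 % by mass, which is ≥ 3 % by mass, so it is Class 5.1 (Oxidizer).
Calcium hypochlorite: available-oxygen content 5.7 % by mass ≥ 3 % by mass → Class 5.1 (Oxidizer).
Herbicide concentrate: oral LD50 140.2 mg/kg < 300 mg/kg → Class 6.1 (Toxic).
Class 6.1 quantity: three 8.2 oz packs = 698.64 g.
698.64 g is within the cargo aircraft limit of 1 kg for Class 6.1.
Total Class 5.1: (two 6.88 kg packs = 13.76 kg) + 24.25 kg = 38.01 kg.
38.01 kg ≤ 50 kg (cargo aircraft limit, Class 5.1) — within limit.
The segregation rule (Class 8 with Class 4.1) does not apply to Class 6.1 with Class 5.1.
Every hazard class is within its cargo aircraft limit and no segregation rule is violated.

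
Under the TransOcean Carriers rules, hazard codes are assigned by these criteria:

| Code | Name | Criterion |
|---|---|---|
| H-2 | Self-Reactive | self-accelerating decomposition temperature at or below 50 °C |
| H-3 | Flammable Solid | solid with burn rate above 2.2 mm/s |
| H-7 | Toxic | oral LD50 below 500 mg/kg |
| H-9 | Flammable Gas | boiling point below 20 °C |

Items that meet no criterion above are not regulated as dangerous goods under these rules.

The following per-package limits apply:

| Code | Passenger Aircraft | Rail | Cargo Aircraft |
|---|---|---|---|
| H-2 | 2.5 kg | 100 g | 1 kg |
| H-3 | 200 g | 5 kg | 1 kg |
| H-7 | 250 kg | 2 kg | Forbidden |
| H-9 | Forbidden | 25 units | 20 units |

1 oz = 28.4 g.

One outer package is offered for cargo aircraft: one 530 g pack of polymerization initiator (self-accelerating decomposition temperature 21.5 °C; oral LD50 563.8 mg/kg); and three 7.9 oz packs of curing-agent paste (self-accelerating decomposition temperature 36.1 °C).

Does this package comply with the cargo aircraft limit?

Polymerization initiator: self-accelerating decomposition temperature 21.5 °C ≤ 50 °C → Code H-2 (Self-Reactive).
Curing-agent paste: self-accelerating decomposition temperature 36.1 °C ≤ 50 °C → Code H-2 (Self-Reactive).
Total Code H-2: 530 g + (three 7.9 oz packs = 673.08 g) = 1203.08 g.
That exceeds the Code H-2 cargo aircraft limit of 1 kg.

No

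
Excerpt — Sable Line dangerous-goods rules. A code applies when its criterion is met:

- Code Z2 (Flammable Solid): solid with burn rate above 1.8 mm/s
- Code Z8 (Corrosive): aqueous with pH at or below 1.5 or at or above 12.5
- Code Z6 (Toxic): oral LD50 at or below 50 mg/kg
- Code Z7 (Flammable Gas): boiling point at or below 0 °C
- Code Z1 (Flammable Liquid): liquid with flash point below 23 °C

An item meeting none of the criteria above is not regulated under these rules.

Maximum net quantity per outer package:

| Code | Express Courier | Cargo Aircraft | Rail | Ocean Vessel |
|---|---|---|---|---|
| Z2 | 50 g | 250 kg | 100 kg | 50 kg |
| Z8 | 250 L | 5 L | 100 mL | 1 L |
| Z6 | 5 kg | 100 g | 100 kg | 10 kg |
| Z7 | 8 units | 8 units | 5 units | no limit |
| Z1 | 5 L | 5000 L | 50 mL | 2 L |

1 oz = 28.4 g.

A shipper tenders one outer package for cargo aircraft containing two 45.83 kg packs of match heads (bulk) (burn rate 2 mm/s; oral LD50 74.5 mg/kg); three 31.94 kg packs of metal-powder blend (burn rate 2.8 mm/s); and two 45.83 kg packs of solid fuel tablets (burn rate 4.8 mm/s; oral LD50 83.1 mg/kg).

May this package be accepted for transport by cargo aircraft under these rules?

The match heads (bulk) have burn rate 2 mm/s, which is > 1.8 mm/s, so they are Code Z2 (Flammable Solid).
Burn rate 2.8 mm/s meets the Code Z2 criterion (Flammable Solid), so the metal-powder blend is Code Z2.
The solid fuel tablets have burn rate 4.8 mm/s, which is > 1.8 mm/s, so they are Code Z2 (Flammable Solid).
Total Code Z2: (two 45.83 kg packs = 91.66 kg) + (three 31.94 kg packs = 95.82 kg) + (two 45.83 kg packs = 91.66 kg) = 279.14 kg.
279.14 kg exceeds the cargo aircraft limit of 250 kg for Code Z2.

No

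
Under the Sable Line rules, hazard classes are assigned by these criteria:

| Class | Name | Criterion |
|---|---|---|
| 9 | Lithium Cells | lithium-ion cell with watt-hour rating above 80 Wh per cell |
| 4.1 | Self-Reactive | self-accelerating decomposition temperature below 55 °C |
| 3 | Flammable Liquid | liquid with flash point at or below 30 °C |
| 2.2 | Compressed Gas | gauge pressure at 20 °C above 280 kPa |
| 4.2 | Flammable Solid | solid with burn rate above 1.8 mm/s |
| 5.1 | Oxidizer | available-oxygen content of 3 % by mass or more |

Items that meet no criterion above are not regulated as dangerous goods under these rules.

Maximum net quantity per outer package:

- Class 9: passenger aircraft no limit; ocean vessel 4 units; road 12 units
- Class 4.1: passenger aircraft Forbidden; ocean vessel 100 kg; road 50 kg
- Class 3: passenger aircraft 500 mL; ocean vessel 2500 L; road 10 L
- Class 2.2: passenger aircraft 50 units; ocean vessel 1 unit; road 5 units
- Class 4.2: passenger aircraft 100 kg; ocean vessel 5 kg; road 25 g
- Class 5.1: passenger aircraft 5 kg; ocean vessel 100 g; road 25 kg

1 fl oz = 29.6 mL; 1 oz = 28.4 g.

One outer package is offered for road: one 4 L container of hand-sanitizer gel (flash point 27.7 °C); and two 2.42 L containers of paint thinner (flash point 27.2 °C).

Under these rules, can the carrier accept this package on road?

Yes

Hand-sanitizer gel: flash point 27.7 °C ≤ 30 °C → Class 3 (Flammable Liquid).
The paint thinner has flash point 27.2 °C, which is ≤ 30 °C, so it is Class 3 (Flammable Liquid).
Total Class 3: 4 L + (two 2.42 L containers = 4.84 L) = 8.84 L.
That is within the Class 3 road limit of 10 L.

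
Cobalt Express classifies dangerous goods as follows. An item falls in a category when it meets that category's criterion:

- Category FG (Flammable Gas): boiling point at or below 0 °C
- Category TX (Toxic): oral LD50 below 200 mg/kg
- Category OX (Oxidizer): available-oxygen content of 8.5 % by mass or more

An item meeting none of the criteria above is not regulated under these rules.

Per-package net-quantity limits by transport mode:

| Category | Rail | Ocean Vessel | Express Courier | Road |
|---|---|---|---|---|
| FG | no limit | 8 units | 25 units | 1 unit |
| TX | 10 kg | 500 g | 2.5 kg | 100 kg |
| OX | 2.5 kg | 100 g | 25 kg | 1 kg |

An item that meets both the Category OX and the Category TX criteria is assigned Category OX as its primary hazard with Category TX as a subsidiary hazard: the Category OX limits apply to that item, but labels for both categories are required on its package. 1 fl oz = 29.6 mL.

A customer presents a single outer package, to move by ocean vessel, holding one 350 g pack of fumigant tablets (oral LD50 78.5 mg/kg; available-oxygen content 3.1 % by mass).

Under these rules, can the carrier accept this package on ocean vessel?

Yes

The fumigant tablets have oral LD50 78.5 mg/kg, which is < 200 mg/kg, so they are Category TX (Toxic).
Category TX quantity: 350 g.
That is within the Category TX ocean vessel limit of 500 g.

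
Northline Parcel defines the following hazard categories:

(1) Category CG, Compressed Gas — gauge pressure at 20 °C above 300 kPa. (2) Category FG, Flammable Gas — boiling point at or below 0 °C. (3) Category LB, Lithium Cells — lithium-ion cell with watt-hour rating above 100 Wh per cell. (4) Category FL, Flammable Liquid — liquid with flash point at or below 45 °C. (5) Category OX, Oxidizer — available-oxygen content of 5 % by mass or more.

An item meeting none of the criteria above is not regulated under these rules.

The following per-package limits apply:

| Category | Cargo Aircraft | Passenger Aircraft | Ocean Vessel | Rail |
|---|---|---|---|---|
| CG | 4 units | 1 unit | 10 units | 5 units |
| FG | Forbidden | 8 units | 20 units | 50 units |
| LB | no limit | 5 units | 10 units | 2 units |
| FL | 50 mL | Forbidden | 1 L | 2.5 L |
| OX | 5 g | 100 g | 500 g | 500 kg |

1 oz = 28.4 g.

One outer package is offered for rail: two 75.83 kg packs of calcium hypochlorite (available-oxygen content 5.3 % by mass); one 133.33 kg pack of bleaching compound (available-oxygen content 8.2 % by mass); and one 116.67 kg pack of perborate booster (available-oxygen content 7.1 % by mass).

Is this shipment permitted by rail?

With available-oxygen content 5.3 % by mass (≥ 5 % by mass), the calcium hypochlorite falls in Category OX.
Available-oxygen content 8.2 % by mass meets the Category OX criterion (Oxidizer), so the bleaching compound is Category OX.
Available-oxygen content 7.1 % by mass meets the Category OX criterion (Oxidizer), so the perborate booster is Category OX.
Total Category OX: (two 75.83 kg packs = 151.66 kg) + 133.33 kg + 116.67 kg = 401.66 kg.
That is within the Category OX rail limit of 500 kg.

Yes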